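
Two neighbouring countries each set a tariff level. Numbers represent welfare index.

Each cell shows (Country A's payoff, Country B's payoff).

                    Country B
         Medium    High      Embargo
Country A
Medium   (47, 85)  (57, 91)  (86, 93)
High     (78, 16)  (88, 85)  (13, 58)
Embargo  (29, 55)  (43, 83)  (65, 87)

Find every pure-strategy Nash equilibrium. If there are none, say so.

Country A against Medium: payoffs 47, 78, 29 → best response High.
Country A against High: payoffs 57, 88, 43 → best response High.
Country A against Embargo: payoffs 86, 13, 65 → best response Medium.
Country B against Medium: payoffs 85, 91, 93 → best response Embargo.
Country B against High: payoffs 16, 85, 58 → best response High.
Country B against Embargo: payoffs 55, 83, 87 → best response Embargo.
Mutual best responses: (Medium, Embargo); (High, High).

(Medium, Embargo); (High, High)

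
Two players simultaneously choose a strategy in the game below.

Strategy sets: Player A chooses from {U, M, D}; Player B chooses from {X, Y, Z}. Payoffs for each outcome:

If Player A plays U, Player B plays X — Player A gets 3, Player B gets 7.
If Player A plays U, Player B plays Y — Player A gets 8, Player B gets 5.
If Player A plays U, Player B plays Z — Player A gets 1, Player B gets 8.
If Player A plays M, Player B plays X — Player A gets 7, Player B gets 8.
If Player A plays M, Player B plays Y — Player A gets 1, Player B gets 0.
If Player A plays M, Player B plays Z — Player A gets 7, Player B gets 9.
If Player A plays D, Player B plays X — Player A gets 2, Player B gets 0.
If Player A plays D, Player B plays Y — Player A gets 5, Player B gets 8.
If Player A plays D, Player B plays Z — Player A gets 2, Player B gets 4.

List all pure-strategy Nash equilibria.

(M, Z)

(U, X): Player A can switch to M (3 → 7). Not NE.
(U, Y): Player B can switch to X (5 → 7). Not NE.
(U, Z): Player A can switch to M (1 → 7). Not NE.
(M, X): Player B can switch to Z (8 → 9). Not NE.
(M, Y): Player A can switch to U (1 → 8). Not NE.
(M, Z): Player A gets 7, best alternative 2; Player B gets 9, best alternative 8. No profitable deviation — NE.
(D, X): Player A can switch to U (2 → 3). Not NE.
(D, Y): Player A can switch to U (5 → 8). Not NE.
(D, Z): Player A can switch to M (2 → 7). Not NE.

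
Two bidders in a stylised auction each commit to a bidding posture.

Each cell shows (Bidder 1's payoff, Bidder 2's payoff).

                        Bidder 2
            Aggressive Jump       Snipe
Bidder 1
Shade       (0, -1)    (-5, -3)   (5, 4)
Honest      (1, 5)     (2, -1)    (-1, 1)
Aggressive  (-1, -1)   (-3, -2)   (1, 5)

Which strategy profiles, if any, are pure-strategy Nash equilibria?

Bidder 1 against Aggressive: payoffs 0, 1, -1 → best response Honest.
Bidder 1 against Jump: payoffs -5, 2, -3 → best response Honest.
Bidder 1 against Snipe: payoffs 5, -1, 1 → best response Shade.
Bidder 2 against Shade: payoffs -1, -3, 4 → best response Snipe.
Bidder 2 against Honest: payoffs 5, -1, 1 → best response Aggressive.
Bidder 2 against Aggressive: payoffs -1, -2, 5 → best response Snipe.
Mutual best responses: (Shade, Snipe); (Honest, Aggressive).

Pure-strategy Nash equilibria: (Shade, Snipe) and (Honest, Aggressive)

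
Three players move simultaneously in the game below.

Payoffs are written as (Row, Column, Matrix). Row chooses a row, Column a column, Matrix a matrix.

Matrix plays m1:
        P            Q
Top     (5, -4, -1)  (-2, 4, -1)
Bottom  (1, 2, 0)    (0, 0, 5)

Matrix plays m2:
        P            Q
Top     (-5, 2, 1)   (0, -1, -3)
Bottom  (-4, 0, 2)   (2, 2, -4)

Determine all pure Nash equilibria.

There is no pure-strategy Nash equilibrium.

(Top, P, m1): Column can switch to Q (-4 → 4). Not NE.
(Top, P, m2): Row can switch to Bottom (-5 → -4). Not NE.
(Top, Q, m1): Row can switch to Bottom (-2 → 0). Not NE.
(Top, Q, m2): Row can switch to Bottom (0 → 2). Not NE.
(Bottom, P, m1): Row can switch to Top (1 → 5). Not NE.
(Bottom, P, m2): Column can switch to Q (0 → 2). Not NE.
(Bottom, Q, m1): Column can switch to P (0 → 2). Not NE.
(Bottom, Q, m2): Matrix can switch to m1 (-4 → 5). Not NE.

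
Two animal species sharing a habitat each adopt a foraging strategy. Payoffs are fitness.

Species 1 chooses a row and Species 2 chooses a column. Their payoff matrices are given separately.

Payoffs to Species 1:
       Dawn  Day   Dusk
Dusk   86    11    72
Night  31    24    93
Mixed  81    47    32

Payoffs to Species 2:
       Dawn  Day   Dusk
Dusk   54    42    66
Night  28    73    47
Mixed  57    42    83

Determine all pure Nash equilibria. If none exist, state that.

Species 1 against Dawn: payoffs 86, 31, 81 → best response Dusk.
Species 1 against Day: payoffs 11, 24, 47 → best response Mixed.
Species 1 against Dusk: payoffs 72, 93, 32 → best response Night.
Species 2 against Dusk: payoffs 54, 42, 66 → best response Dusk.
Species 2 against Night: payoffs 28, 73, 47 → best response Day.
Species 2 against Mixed: payoffs 57, 42, 83 → best response Dusk.
No profile is a mutual best response for all players.

none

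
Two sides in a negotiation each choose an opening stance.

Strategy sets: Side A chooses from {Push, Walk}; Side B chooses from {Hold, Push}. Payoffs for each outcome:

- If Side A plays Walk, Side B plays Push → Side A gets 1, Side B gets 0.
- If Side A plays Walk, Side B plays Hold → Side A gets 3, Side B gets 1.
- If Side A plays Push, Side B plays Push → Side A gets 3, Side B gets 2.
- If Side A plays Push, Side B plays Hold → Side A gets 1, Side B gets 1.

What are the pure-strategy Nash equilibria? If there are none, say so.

The pure Nash equilibria are (Push, Push), (Walk, Hold).

Side A against Hold: payoffs 1, 3 → best response Walk.
Side A against Push: payoffs 3, 1 → best response Push.
Side B against Push: payoffs 1, 2 → best response Push.
Side B against Walk: payoffs 1, 0 → best response Hold.
Mutual best responses: (Push, Push); (Walk, Hold).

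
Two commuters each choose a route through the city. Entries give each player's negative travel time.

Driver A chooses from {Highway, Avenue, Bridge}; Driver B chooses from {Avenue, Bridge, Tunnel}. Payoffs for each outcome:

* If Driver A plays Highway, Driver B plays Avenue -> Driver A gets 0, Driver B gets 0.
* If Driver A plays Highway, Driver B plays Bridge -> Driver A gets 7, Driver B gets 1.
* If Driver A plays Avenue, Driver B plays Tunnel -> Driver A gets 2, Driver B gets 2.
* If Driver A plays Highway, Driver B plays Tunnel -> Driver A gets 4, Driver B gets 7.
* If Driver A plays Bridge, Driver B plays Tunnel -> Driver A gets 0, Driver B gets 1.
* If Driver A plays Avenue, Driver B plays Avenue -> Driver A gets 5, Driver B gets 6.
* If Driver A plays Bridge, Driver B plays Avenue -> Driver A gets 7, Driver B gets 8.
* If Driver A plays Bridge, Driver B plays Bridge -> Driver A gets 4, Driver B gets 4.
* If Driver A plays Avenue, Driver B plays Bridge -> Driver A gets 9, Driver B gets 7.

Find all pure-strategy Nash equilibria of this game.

Driver A against Avenue: payoffs 0, 5, 7 → best response Bridge.
Driver A against Bridge: payoffs 7, 9, 4 → best response Avenue.
Driver A against Tunnel: payoffs 4, 2, 0 → best response Highway.
Driver B against Highway: payoffs 0, 1, 7 → best response Tunnel.
Driver B against Avenue: payoffs 6, 7, 2 → best response Bridge.
Driver B against Bridge: payoffs 8, 4, 1 → best response Avenue.
Mutual best responses: (Highway, Tunnel); (Avenue, Bridge); (Bridge, Avenue).

Pure-strategy Nash equilibria: (Highway, Tunnel); (Avenue, Bridge); (Bridge, Avenue)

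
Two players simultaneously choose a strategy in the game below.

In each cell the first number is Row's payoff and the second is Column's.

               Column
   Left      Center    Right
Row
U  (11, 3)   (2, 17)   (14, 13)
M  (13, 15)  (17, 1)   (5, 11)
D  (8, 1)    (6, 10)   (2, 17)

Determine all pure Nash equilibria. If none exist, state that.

Pure NE: (M, Left)

Row against Left: payoffs 11, 13, 8 → best response M.
Row against Center: payoffs 2, 17, 6 → best response M.
Row against Right: payoffs 14, 5, 2 → best response U.
Column against U: payoffs 3, 17, 13 → best response Center.
Column against M: payoffs 15, 1, 11 → best response Left.
Column against D: payoffs 1, 10, 17 → best response Right.
Mutual best responses: (M, Left).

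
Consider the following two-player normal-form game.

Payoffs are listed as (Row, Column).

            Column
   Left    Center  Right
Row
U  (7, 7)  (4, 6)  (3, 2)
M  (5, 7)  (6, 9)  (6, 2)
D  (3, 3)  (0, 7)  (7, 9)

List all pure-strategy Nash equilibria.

(U, Left): Row gets 7, best alternative 5; Column gets 7, best alternative 6. No profitable deviation — NE.
(U, Center): Row can switch to M (4 → 6). Not NE.
(U, Right): Row can switch to M (3 → 6). Not NE.
(M, Left): Row can switch to U (5 → 7). Not NE.
(M, Center): Row gets 6, best alternative 4; Column gets 9, best alternative 7. No profitable deviation — NE.
(M, Right): Row can switch to D (6 → 7). Not NE.
(D, Left): Row can switch to U (3 → 7). Not NE.
(D, Center): Row can switch to U (0 → 4). Not NE.
(D, Right): Row gets 7, best alternative 6; Column gets 9, best alternative 7. No profitable deviation — NE.

The pure Nash equilibria are (U, Left); (M, Center); (D, Right).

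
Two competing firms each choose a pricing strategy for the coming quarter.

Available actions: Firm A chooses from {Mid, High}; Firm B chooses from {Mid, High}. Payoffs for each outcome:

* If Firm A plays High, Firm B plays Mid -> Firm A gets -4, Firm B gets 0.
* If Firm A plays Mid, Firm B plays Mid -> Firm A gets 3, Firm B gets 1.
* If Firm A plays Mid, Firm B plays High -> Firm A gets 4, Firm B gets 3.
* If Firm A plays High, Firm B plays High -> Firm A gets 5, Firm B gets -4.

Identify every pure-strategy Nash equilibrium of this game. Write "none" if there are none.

Mark each player's best response to every combination of opponents' strategies; a profile where every player is best-responding is a pure Nash equilibrium.
Firm A against Mid: payoffs 3, -4 → best response Mid.
Firm A against High: payoffs 4, 5 → best response High.
Firm B against Mid: payoffs 1, 3 → best response High.
Firm B against High: payoffs 0, -4 → best response Mid.
No profile is a mutual best response for all players.

This game has no pure Nash equilibrium.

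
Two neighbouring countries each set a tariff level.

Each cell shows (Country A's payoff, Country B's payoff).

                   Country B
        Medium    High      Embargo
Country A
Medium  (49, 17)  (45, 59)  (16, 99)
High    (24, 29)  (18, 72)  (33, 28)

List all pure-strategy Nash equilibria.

No pure-strategy Nash equilibrium.

(Medium, Medium): Country B can switch to High (17 → 59). Not NE.
(Medium, High): Country B can switch to Embargo (59 → 99). Not NE.
(Medium, Embargo): Country A can switch to High (16 → 33). Not NE.
(High, Medium): Country A can switch to Medium (24 → 49). Not NE.
(High, High): Country A can switch to Medium (18 → 45). Not NE.
(High, Embargo): Country B can switch to Medium (28 → 29). Not NE.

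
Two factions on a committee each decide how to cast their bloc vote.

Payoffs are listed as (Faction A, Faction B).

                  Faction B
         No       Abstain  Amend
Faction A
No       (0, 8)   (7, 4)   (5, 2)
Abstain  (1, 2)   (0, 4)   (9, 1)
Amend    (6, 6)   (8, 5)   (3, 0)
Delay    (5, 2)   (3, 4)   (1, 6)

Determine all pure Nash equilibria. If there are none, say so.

The unique pure-strategy Nash equilibrium is (Amend, No).

For each player, find the best response to each opponent profile; mutual best responses are the pure NE.
Faction A against No: payoffs 0, 1, 6, 5 → best response Amend.
Faction A against Abstain: payoffs 7, 0, 8, 3 → best response Amend.
Faction A against Amend: payoffs 5, 9, 3, 1 → best response Abstain.
Faction B against No: payoffs 8, 4, 2 → best response No.
Faction B against Abstain: payoffs 2, 4, 1 → best response Abstain.
Faction B against Amend: payoffs 6, 5, 0 → best response No.
Faction B against Delay: payoffs 2, 4, 6 → best response Amend.
Mutual best responses: (Amend, No).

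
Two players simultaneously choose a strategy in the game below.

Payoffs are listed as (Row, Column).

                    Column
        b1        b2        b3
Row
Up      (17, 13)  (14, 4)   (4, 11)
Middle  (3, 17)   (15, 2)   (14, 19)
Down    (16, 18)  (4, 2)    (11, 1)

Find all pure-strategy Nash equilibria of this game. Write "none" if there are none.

Row against b1: payoffs 17, 3, 16 → best response Up.
Row against b2: payoffs 14, 15, 4 → best response Middle.
Row against b3: payoffs 4, 14, 11 → best response Middle.
Column against Up: payoffs 13, 4, 11 → best response b1.
Column against Middle: payoffs 17, 2, 19 → best response b3.
Column against Down: payoffs 18, 2, 1 → best response b1.
Mutual best responses: (Up, b1); (Middle, b3).

The pure Nash equilibria are (Up, b1) and (Middle, b3).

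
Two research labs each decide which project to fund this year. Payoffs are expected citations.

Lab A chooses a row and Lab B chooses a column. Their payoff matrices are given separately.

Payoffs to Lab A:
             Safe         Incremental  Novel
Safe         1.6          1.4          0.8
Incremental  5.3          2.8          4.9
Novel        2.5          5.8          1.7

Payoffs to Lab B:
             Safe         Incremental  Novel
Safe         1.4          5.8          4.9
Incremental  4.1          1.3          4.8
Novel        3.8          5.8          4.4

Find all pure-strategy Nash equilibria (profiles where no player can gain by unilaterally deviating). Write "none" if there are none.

(Incremental, Novel), (Novel, Incremental)

For each player, find the best response to each opponent profile; mutual best responses are the pure NE.
Lab A against Safe: payoffs 1.6, 5.3, 2.5 → best response Incremental.
Lab A against Incremental: payoffs 1.4, 2.8, 5.8 → best response Novel.
Lab A against Novel: payoffs 0.8, 4.9, 1.7 → best response Incremental.
Lab B against Safe: payoffs 1.4, 5.8, 4.9 → best response Incremental.
Lab B against Incremental: payoffs 4.1, 1.3, 4.8 → best response Novel.
Lab B against Novel: payoffs 3.8, 5.8, 4.4 → best response Incremental.
Mutual best responses: (Incremental, Novel); (Novel, Incremental).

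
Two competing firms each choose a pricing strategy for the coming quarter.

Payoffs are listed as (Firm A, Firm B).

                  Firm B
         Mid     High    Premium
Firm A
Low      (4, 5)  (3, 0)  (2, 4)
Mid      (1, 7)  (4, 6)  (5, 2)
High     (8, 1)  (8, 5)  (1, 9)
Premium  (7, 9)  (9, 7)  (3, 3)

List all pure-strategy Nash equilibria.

No pure-strategy Nash equilibrium.

(Low, Mid): Firm A can switch to High (4 → 8). Not NE.
(Low, High): Firm A can switch to Mid (3 → 4). Not NE.
(Low, Premium): Firm A can switch to Mid (2 → 5). Not NE.
(Mid, Mid): Firm A can switch to Low (1 → 4). Not NE.
(Mid, High): Firm A can switch to High (4 → 8). Not NE.
(Mid, Premium): Firm B can switch to Mid (2 → 7). Not NE.
(High, Mid): Firm B can switch to High (1 → 5). Not NE.
(High, High): Firm A can switch to Premium (8 → 9). Not NE.
(High, Premium): Firm A can switch to Low (1 → 2). Not NE.
(Premium, Mid): Firm A can switch to High (7 → 8). Not NE.
(Premium, High): Firm B can switch to Mid (7 → 9). Not NE.
(Premium, Premium): Firm A can switch to Mid (3 → 5). Not NE.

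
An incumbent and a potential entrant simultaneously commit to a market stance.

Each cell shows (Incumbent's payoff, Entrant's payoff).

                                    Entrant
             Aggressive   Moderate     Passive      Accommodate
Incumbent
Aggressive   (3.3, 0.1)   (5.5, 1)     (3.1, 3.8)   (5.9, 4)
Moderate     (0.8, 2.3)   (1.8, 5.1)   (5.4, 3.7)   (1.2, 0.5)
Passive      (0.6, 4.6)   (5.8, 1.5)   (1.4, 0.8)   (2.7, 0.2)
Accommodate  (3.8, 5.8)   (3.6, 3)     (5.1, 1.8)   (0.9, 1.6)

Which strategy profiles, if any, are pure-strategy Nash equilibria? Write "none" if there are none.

The pure Nash equilibria are (Aggressive, Accommodate) and (Accommodate, Aggressive).

Mark each player's best response to every combination of opponents' strategies; a profile where every player is best-responding is a pure Nash equilibrium.
Incumbent against Aggressive: payoffs 3.3, 0.8, 0.6, 3.8 → best response Accommodate.
Incumbent against Moderate: payoffs 5.5, 1.8, 5.8, 3.6 → best response Passive.
Incumbent against Passive: payoffs 3.1, 5.4, 1.4, 5.1 → best response Moderate.
Incumbent against Accommodate: payoffs 5.9, 1.2, 2.7, 0.9 → best response Aggressive.
Entrant against Aggressive: payoffs 0.1, 1, 3.8, 4 → best response Accommodate.
Entrant against Moderate: payoffs 2.3, 5.1, 3.7, 0.5 → best response Moderate.
Entrant against Passive: payoffs 4.6, 1.5, 0.8, 0.2 → best response Aggressive.
Entrant against Accommodate: payoffs 5.8, 3, 1.8, 1.6 → best response Aggressive.
Mutual best responses: (Aggressive, Accommodate); (Accommodate, Aggressive).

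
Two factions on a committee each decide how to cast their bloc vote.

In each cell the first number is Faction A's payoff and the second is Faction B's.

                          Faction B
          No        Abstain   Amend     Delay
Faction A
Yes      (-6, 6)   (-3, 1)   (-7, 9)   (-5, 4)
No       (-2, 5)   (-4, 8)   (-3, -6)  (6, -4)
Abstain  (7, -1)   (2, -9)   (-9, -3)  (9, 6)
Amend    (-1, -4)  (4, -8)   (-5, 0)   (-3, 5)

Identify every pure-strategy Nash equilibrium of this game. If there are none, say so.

Pure NE: (Abstain, Delay)

Faction A against No: payoffs -6, -2, 7, -1 → best response Abstain.
Faction A against Abstain: payoffs -3, -4, 2, 4 → best response Amend.
Faction A against Amend: payoffs -7, -3, -9, -5 → best response No.
Faction A against Delay: payoffs -5, 6, 9, -3 → best response Abstain.
Faction B against Yes: payoffs 6, 1, 9, 4 → best response Amend.
Faction B against No: payoffs 5, 8, -6, -4 → best response Abstain.
Faction B against Abstain: payoffs -1, -9, -3, 6 → best response Delay.
Faction B against Amend: payoffs -4, -8, 0, 5 → best response Delay.
Mutual best responses: (Abstain, Delay).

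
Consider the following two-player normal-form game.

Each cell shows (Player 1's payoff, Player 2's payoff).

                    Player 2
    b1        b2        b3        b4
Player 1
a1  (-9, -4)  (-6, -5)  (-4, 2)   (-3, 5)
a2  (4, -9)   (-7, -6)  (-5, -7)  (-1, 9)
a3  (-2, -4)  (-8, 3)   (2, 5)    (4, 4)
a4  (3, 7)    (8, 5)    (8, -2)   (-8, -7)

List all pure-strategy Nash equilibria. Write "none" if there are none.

none

(a1, b1): Player 1 can switch to a2 (-9 → 4). Not NE.
(a1, b2): Player 1 can switch to a4 (-6 → 8). Not NE.
(a1, b3): Player 1 can switch to a3 (-4 → 2). Not NE.
(a1, b4): Player 1 can switch to a2 (-3 → -1). Not NE.
(a2, b1): Player 2 can switch to b2 (-9 → -6). Not NE.
(a2, b2): Player 1 can switch to a1 (-7 → -6). Not NE.
(The remaining 10 profiles each have a profitable deviation by the same check.)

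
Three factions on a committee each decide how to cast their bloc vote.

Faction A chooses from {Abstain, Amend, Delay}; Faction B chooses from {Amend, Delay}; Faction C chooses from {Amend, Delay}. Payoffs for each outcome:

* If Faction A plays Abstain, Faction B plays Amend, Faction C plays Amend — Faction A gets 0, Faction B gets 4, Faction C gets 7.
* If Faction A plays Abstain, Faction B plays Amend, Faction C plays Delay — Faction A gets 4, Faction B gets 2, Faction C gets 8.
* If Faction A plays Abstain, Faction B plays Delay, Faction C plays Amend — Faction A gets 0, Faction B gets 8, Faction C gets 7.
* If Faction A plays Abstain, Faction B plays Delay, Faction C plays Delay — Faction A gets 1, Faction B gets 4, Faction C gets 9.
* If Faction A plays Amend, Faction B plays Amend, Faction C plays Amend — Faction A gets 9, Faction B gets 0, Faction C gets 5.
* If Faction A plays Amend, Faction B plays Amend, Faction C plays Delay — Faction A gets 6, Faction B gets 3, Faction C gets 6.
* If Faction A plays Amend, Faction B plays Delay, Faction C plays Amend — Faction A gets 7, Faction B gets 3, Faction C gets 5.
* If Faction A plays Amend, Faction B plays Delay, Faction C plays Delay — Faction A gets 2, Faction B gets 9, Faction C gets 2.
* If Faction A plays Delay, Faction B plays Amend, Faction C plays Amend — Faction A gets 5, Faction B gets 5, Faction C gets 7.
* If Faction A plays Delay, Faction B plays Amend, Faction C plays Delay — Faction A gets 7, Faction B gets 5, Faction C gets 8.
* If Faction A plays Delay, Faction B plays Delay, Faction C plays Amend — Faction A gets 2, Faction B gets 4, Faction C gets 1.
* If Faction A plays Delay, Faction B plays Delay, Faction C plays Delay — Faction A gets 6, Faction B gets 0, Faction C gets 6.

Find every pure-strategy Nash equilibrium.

(Abstain, Amend, Amend): Faction A can switch to Amend (0 → 9). Not NE.
(Abstain, Amend, Delay): Faction A can switch to Amend (4 → 6). Not NE.
(Abstain, Delay, Amend): Faction A can switch to Amend (0 → 7). Not NE.
(Abstain, Delay, Delay): Faction A can switch to Amend (1 → 2). Not NE.
(Amend, Amend, Amend): Faction B can switch to Delay (0 → 3). Not NE.
(Amend, Amend, Delay): Faction A can switch to Delay (6 → 7). Not NE.
(Amend, Delay, Amend): Faction A gets 7, best alternative 2; Faction B gets 3, best alternative 0; Faction C gets 5, best alternative 2. No profitable deviation — NE.
(Amend, Delay, Delay): Faction A can switch to Delay (2 → 6). Not NE.
(Delay, Amend, Amend): Faction A can switch to Amend (5 → 9). Not NE.
(Delay, Amend, Delay): Faction A gets 7, best alternative 6; Faction B gets 5, best alternative 0; Faction C gets 8, best alternative 7. No profitable deviation — NE.
(Delay, Delay, Amend): Faction A can switch to Amend (2 → 7). Not NE.
(Delay, Delay, Delay): Faction B can switch to Amend (0 → 5). Not NE.

Pure-strategy Nash equilibria: (Amend, Delay, Amend), (Delay, Amend, Delay)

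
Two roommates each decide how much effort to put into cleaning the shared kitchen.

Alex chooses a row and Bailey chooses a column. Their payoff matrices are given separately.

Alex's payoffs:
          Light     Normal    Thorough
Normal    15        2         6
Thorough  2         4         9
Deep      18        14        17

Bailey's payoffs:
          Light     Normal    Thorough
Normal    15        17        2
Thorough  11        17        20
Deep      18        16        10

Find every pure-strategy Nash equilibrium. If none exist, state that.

(Normal, Light): Alex can switch to Deep (15 → 18). Not NE.
(Normal, Normal): Alex can switch to Thorough (2 → 4). Not NE.
(Normal, Thorough): Alex can switch to Thorough (6 → 9). Not NE.
(Thorough, Light): Alex can switch to Normal (2 → 15). Not NE.
(Thorough, Normal): Alex can switch to Deep (4 → 14). Not NE.
(Thorough, Thorough): Alex can switch to Deep (9 → 17). Not NE.
(Deep, Light): Alex gets 18, best alternative 15; Bailey gets 18, best alternative 16. No profitable deviation — NE.
(The remaining 2 profiles each have a profitable deviation by the same check.)

Pure NE: (Deep, Light)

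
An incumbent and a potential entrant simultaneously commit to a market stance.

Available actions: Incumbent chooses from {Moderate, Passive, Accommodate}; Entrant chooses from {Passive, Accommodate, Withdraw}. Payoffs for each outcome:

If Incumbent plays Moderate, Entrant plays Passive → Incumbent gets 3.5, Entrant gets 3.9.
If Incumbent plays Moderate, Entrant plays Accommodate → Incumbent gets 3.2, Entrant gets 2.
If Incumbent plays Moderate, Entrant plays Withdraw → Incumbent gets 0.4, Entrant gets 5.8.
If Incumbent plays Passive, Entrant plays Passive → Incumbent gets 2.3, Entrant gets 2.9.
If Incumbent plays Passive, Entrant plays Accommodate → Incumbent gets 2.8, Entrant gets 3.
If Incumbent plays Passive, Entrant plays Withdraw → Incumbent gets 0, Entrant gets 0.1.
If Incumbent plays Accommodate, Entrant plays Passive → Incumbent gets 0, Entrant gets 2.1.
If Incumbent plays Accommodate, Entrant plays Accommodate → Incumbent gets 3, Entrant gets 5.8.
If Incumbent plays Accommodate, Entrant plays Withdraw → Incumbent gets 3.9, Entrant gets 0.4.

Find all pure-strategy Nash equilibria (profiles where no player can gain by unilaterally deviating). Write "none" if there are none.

none

Incumbent against Passive: payoffs 3.5, 2.3, 0 → best response Moderate.
Incumbent against Accommodate: payoffs 3.2, 2.8, 3 → best response Moderate.
Incumbent against Withdraw: payoffs 0.4, 0, 3.9 → best response Accommodate.
Entrant against Moderate: payoffs 3.9, 2, 5.8 → best response Withdraw.
Entrant against Passive: payoffs 2.9, 3, 0.1 → best response Accommodate.
Entrant against Accommodate: payoffs 2.1, 5.8, 0.4 → best response Accommodate.
No profile is a mutual best response for all players.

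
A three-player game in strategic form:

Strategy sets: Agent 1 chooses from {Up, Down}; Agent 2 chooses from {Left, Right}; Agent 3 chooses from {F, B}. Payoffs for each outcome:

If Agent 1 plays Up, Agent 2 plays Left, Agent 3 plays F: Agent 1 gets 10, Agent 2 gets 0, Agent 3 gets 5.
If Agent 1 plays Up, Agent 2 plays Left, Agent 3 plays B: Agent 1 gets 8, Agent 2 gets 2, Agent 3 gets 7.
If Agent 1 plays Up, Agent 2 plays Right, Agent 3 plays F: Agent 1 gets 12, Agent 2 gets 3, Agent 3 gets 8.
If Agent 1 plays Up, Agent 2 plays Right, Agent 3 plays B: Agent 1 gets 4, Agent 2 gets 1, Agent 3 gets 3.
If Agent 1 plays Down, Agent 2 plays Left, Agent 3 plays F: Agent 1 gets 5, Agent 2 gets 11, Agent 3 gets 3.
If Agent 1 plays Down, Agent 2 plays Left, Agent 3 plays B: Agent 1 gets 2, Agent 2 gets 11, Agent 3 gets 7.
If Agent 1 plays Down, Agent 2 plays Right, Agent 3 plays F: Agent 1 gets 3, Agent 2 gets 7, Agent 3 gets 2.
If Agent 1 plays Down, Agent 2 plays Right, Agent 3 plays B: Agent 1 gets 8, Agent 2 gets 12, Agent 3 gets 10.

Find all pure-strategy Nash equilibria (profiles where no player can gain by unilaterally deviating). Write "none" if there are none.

For each player, find the best response to each opponent profile; mutual best responses are the pure NE.
Agent 1 against (Left, F): payoffs 10, 5 → best response Up.
Agent 1 against (Left, B): payoffs 8, 2 → best response Up.
Agent 1 against (Right, F): payoffs 12, 3 → best response Up.
Agent 1 against (Right, B): payoffs 4, 8 → best response Down.
Agent 2 against (Up, F): payoffs 0, 3 → best response Right.
Agent 2 against (Up, B): payoffs 2, 1 → best response Left.
Agent 2 against (Down, F): payoffs 11, 7 → best response Left.
Agent 2 against (Down, B): payoffs 11, 12 → best response Right.
Agent 3 against (Up, Left): payoffs 5, 7 → best response B.
Agent 3 against (Up, Right): payoffs 8, 3 → best response F.
Agent 3 against (Down, Left): payoffs 3, 7 → best response B.
Agent 3 against (Down, Right): payoffs 2, 10 → best response B.
Mutual best responses: (Up, Left, B); (Up, Right, F); (Down, Right, B).

(Up, Left, B), (Up, Right, F), (Down, Right, B)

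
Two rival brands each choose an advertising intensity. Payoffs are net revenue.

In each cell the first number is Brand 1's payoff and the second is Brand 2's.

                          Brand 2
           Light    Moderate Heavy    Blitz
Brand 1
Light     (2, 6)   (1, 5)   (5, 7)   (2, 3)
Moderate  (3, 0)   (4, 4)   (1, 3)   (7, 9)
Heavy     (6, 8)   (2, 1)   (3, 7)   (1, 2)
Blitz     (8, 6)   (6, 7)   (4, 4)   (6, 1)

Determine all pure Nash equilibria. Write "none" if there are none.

The pure Nash equilibria are (Light, Heavy) and (Moderate, Blitz) and (Blitz, Moderate).

(Light, Light): Brand 1 can switch to Moderate (2 → 3). Not NE.
(Light, Moderate): Brand 1 can switch to Moderate (1 → 4). Not NE.
(Light, Heavy): Brand 1 gets 5, best alternative 4; Brand 2 gets 7, best alternative 6. No profitable deviation — NE.
(Light, Blitz): Brand 1 can switch to Moderate (2 → 7). Not NE.
(Moderate, Light): Brand 1 can switch to Heavy (3 → 6). Not NE.
(Moderate, Moderate): Brand 1 can switch to Blitz (4 → 6). Not NE.
(Moderate, Heavy): Brand 1 can switch to Light (1 → 5). Not NE.
(Moderate, Blitz): Brand 1 gets 7, best alternative 6; Brand 2 gets 9, best alternative 4. No profitable deviation — NE.
(Heavy, Light): Brand 1 can switch to Blitz (6 → 8). Not NE.
(Heavy, Moderate): Brand 1 can switch to Moderate (2 → 4). Not NE.
(Blitz, Moderate): Brand 1 gets 6, best alternative 4; Brand 2 gets 7, best alternative 6. No profitable deviation — NE.
(The remaining 5 profiles each have a profitable deviation by the same check.)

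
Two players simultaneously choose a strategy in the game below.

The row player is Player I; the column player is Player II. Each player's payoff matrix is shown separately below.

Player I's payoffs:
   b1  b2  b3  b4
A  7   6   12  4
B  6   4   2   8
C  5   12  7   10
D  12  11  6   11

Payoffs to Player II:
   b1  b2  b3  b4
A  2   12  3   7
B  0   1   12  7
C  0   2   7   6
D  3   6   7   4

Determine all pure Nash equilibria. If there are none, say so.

none

(A, b1): Player I can switch to D (7 → 12). Not NE.
(A, b2): Player I can switch to C (6 → 12). Not NE.
(A, b3): Player II can switch to b2 (3 → 12). Not NE.
(A, b4): Player I can switch to B (4 → 8). Not NE.
(B, b1): Player I can switch to A (6 → 7). Not NE.
(B, b2): Player I can switch to A (4 → 6). Not NE.
(B, b3): Player I can switch to A (2 → 12). Not NE.
(B, b4): Player I can switch to C (8 → 10). Not NE.
(C, b1): Player I can switch to A (5 → 7). Not NE.
(C, b2): Player II can switch to b3 (2 → 7). Not NE.
(The remaining 6 profiles each have a profitable deviation by the same check.)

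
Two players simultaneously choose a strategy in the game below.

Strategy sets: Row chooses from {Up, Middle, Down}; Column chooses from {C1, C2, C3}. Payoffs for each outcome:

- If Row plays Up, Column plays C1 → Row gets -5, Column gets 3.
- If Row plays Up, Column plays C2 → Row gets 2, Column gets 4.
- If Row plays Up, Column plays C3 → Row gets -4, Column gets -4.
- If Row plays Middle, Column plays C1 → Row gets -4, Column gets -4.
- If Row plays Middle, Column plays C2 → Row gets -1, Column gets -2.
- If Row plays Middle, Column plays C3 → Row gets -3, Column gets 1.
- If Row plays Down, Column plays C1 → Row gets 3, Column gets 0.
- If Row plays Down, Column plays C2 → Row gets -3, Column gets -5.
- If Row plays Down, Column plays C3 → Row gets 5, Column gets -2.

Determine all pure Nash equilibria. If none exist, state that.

(Up, C2), (Down, C1)

Check each profile: it is a Nash equilibrium iff no player can strictly gain by switching unilaterally.
(Up, C1): Row can switch to Middle (-5 → -4). Not NE.
(Up, C2): Row gets 2, best alternative -1; Column gets 4, best alternative 3. No profitable deviation — NE.
(Up, C3): Row can switch to Middle (-4 → -3). Not NE.
(Middle, C1): Row can switch to Down (-4 → 3). Not NE.
(Middle, C2): Row can switch to Up (-1 → 2). Not NE.
(Middle, C3): Row can switch to Down (-3 → 5). Not NE.
(Down, C1): Row gets 3, best alternative -4; Column gets 0, best alternative -2. No profitable deviation — NE.
(Down, C2): Row can switch to Up (-3 → 2). Not NE.
(Down, C3): Column can switch to C1 (-2 → 0). Not NE.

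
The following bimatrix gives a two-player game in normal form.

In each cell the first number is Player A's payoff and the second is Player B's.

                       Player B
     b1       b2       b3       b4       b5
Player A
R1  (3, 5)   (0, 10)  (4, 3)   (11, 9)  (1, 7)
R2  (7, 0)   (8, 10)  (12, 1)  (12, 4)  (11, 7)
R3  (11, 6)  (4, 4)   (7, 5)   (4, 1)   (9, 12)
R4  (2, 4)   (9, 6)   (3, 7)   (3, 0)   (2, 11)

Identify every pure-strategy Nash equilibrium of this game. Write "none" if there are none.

For each player, find the best response to each opponent profile; mutual best responses are the pure NE.
Player A against b1: payoffs 3, 7, 11, 2 → best response R3.
Player A against b2: payoffs 0, 8, 4, 9 → best response R4.
Player A against b3: payoffs 4, 12, 7, 3 → best response R2.
Player A against b4: payoffs 11, 12, 4, 3 → best response R2.
Player A against b5: payoffs 1, 11, 9, 2 → best response R2.
Player B against R1: payoffs 5, 10, 3, 9, 7 → best response b2.
Player B against R2: payoffs 0, 10, 1, 4, 7 → best response b2.
Player B against R3: payoffs 6, 4, 5, 1, 12 → best response b5.
Player B against R4: payoffs 4, 6, 7, 0, 11 → best response b5.
No profile is a mutual best response for all players.

No pure-strategy Nash equilibrium.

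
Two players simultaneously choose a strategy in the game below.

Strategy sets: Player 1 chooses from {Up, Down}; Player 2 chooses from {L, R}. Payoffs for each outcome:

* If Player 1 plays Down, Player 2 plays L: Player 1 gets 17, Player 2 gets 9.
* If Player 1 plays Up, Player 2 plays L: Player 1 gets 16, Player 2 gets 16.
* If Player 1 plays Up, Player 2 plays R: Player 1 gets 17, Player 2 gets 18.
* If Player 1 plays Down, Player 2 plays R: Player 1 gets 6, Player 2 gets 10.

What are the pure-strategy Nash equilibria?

The unique pure-strategy Nash equilibrium is (Up, R).

Player 1 against L: payoffs 16, 17 → best response Down.
Player 1 against R: payoffs 17, 6 → best response Up.
Player 2 against Up: payoffs 16, 18 → best response R.
Player 2 against Down: payoffs 9, 10 → best response R.
Mutual best responses: (Up, R).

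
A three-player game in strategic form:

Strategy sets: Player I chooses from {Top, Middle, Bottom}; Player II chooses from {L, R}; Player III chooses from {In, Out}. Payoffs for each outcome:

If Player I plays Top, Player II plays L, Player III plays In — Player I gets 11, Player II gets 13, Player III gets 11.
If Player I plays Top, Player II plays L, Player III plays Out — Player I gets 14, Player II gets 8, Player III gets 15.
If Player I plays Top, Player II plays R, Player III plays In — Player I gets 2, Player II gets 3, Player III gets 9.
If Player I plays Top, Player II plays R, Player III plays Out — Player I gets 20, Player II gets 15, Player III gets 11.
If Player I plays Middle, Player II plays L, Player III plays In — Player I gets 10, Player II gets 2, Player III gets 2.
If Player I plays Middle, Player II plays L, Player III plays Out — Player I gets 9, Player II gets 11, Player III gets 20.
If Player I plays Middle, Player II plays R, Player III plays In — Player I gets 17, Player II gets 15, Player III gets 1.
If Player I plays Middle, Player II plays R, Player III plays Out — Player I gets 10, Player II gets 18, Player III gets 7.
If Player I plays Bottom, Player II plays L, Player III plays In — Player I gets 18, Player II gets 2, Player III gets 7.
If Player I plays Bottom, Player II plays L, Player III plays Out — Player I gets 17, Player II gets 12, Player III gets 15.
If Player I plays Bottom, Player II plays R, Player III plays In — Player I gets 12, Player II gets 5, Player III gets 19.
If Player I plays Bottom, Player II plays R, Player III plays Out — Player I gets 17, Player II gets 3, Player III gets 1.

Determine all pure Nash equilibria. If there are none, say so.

Player I against (L, In): payoffs 11, 10, 18 → best response Bottom.
Player I against (L, Out): payoffs 14, 9, 17 → best response Bottom.
Player I against (R, In): payoffs 2, 17, 12 → best response Middle.
Player I against (R, Out): payoffs 20, 10, 17 → best response Top.
Player II against (Top, In): payoffs 13, 3 → best response L.
Player II against (Top, Out): payoffs 8, 15 → best response R.
Player II against (Middle, In): payoffs 2, 15 → best response R.
Player II against (Middle, Out): payoffs 11, 18 → best response R.
Player II against (Bottom, In): payoffs 2, 5 → best response R.
Player II against (Bottom, Out): payoffs 12, 3 → best response L.
Player III against (Top, L): payoffs 11, 15 → best response Out.
Player III against (Top, R): payoffs 9, 11 → best response Out.
Player III against (Middle, L): payoffs 2, 20 → best response Out.
Player III against (Middle, R): payoffs 1, 7 → best response Out.
Player III against (Bottom, L): payoffs 7, 15 → best response Out.
Player III against (Bottom, R): payoffs 19, 1 → best response In.
Mutual best responses: (Top, R, Out); (Bottom, L, Out).

(Top, R, Out), (Bottom, L, Out)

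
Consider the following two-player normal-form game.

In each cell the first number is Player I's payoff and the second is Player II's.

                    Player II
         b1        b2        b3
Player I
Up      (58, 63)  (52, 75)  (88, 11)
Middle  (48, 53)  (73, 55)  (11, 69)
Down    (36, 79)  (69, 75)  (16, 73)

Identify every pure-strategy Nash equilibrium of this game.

none

(Up, b1): Player II can switch to b2 (63 → 75). Not NE.
(Up, b2): Player I can switch to Middle (52 → 73). Not NE.
(Up, b3): Player II can switch to b1 (11 → 63). Not NE.
(Middle, b1): Player I can switch to Up (48 → 58). Not NE.
(Middle, b2): Player II can switch to b3 (55 → 69). Not NE.
(Middle, b3): Player I can switch to Up (11 → 88). Not NE.
(Down, b1): Player I can switch to Up (36 → 58). Not NE.
(Down, b2): Player I can switch to Middle (69 → 73). Not NE.
(Down, b3): Player I can switch to Up (16 → 88). Not NE.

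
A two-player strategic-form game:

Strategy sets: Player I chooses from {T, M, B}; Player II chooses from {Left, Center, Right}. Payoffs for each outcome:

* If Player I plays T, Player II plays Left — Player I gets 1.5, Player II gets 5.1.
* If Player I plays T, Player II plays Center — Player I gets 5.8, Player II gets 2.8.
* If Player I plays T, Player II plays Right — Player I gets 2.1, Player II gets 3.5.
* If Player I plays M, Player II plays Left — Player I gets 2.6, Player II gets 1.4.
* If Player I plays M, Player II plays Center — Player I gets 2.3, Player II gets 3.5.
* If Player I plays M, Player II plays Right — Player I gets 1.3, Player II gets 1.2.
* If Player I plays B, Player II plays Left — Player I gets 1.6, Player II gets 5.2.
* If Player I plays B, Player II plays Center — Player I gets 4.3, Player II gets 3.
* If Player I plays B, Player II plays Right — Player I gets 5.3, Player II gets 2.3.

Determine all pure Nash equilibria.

For each player, find the best response to each opponent profile; mutual best responses are the pure NE.
Player I against Left: payoffs 1.5, 2.6, 1.6 → best response M.
Player I against Center: payoffs 5.8, 2.3, 4.3 → best response T.
Player I against Right: payoffs 2.1, 1.3, 5.3 → best response B.
Player II against T: payoffs 5.1, 2.8, 3.5 → best response Left.
Player II against M: payoffs 1.4, 3.5, 1.2 → best response Center.
Player II against B: payoffs 5.2, 3, 2.3 → best response Left.
No profile is a mutual best response for all players.

This game has no pure Nash equilibrium.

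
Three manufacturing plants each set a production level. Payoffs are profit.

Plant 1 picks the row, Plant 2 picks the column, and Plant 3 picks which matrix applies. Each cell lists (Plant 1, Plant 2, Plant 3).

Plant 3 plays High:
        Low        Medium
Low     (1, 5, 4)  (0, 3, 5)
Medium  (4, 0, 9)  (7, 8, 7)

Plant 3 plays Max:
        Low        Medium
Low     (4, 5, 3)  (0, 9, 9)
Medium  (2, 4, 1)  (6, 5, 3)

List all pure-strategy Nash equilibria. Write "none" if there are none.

For each player, find the best response to each opponent profile; mutual best responses are the pure NE.
Plant 1 against (Low, High): payoffs 1, 4 → best response Medium.
Plant 1 against (Low, Max): payoffs 4, 2 → best response Low.
Plant 1 against (Medium, High): payoffs 0, 7 → best response Medium.
Plant 1 against (Medium, Max): payoffs 0, 6 → best response Medium.
Plant 2 against (Low, High): payoffs 5, 3 → best response Low.
Plant 2 against (Low, Max): payoffs 5, 9 → best response Medium.
Plant 2 against (Medium, High): payoffs 0, 8 → best response Medium.
Plant 2 against (Medium, Max): payoffs 4, 5 → best response Medium.
Plant 3 against (Low, Low): payoffs 4, 3 → best response High.
Plant 3 against (Low, Medium): payoffs 5, 9 → best response Max.
Plant 3 against (Medium, Low): payoffs 9, 1 → best response High.
Plant 3 against (Medium, Medium): payoffs 7, 3 → best response High.
Mutual best responses: (Medium, Medium, High).

(Medium, Medium, High)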